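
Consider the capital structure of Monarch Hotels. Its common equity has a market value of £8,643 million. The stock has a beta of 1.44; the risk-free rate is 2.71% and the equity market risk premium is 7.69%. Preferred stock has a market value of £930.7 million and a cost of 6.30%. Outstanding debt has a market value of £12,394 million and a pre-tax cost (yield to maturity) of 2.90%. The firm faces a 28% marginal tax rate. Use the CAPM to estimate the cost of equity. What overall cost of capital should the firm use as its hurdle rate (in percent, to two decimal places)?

6.87%

Cost of equity via CAPM: Re = 2.71% + 1.44 × 7.69% = 13.7836%.
Total capital V = 8643 + 930.7 + 12394 = 21967.7.
Equity: weight = 8643/21967.7 = 0.3934; cost = 13.7836%.
Preferred: weight = 930.7/21967.7 = 0.0424; cost = 6.3%.
Debt: weight = 12394/21967.7 = 0.5642; after-tax cost = 2.9% × (1 − 28%) = 2.0880%.
WACC = 0.3934 × 13.7836% + 0.0424 × 6.3000% + 0.5642 × 2.0880% = 6.8680%.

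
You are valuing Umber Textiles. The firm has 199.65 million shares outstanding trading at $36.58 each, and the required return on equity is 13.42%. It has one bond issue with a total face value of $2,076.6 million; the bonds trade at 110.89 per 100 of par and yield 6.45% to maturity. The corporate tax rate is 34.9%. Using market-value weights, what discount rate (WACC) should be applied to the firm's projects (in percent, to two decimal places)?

11.21%

Market value of equity E = 36.58 × 199.65m = 7303.197m. Market value of debt D = 2076.6m × 110.89/100 = 2302.74174m.
Total capital V = 7303.197 + 2302.74174 = 9605.93874.
Equity: weight = 7303.197/9605.93874 = 0.7603; cost = 13.42%.
Bonds outstanding: weight = 2302.74174/9605.93874 = 0.2397; after-tax cost = 6.45% × (1 − 34.9%) = 4.1989%.
WACC = 0.7603 × 13.4200% + 0.2397 × 4.1989% = 11.2095%.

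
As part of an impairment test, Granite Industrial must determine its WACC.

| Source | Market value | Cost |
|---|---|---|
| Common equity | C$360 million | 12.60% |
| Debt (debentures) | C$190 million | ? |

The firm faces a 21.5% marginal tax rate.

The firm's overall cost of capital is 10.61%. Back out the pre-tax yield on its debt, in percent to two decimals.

8.71%

Total capital V = 360 + 190 = 550.
Equity weight = 360/550 = 0.6545.
Debentures weight = 190/550 = 0.3455.
Equity contribution = 0.6545 × 12.6% = 8.2473%.
Remaining for debt = 10.61% − 8.2473% = 2.3627%.
Rd × (1 − 21.5%) × 0.3455 = 2.3627%  ⇒  Rd = 8.7127%.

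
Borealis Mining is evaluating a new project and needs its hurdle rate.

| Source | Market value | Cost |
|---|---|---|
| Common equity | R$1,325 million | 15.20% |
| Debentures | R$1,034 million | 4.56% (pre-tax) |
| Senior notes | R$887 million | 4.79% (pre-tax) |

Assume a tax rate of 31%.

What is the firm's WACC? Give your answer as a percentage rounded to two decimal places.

Total capital V = 1325 + 1034 + 887 = 3246.
Equity: weight = 1325/3246 = 0.4082; cost = 15.2%.
Debentures: weight = 1034/3246 = 0.3185; after-tax cost = 4.56% × (1 − 31%) = 3.1464%.
Senior notes: weight = 887/3246 = 0.2733; after-tax cost = 4.79% × (1 − 31%) = 3.3051%.
WACC = 0.4082 × 15.2000% + 0.3185 × 3.1464% + 0.2733 × 3.3051% = 8.1100%.

8.11%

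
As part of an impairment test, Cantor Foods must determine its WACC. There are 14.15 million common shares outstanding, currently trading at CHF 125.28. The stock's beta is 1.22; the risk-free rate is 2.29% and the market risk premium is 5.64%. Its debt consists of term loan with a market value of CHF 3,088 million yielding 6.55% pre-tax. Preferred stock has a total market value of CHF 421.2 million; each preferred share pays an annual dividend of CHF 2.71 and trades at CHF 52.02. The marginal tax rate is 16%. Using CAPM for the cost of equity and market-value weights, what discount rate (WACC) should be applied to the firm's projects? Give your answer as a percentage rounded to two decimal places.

6.71%

Cost of equity via CAPM: Re = 2.29% + 1.22 × 5.64% = 9.1708%.
Cost of preferred: Rp = 2.71 / 52.02 = 5.2095%.
Market value of equity E = 125.28 × 14.15m = 1772.712m.
Total capital V = 1772.712 + 421.2 + 3088 = 5281.912.
Equity: weight = 1772.712/5281.912 = 0.3356; cost = 9.1708%.
Preferred: weight = 421.2/5281.912 = 0.0797; cost = 5.2095%.
Term loan: weight = 3088/5281.912 = 0.5846; after-tax cost = 6.55% × (1 − 16%) = 5.5020%.
WACC = 0.3356 × 9.1708% + 0.0797 × 5.2095% + 0.5846 × 5.5020% = 6.7100%.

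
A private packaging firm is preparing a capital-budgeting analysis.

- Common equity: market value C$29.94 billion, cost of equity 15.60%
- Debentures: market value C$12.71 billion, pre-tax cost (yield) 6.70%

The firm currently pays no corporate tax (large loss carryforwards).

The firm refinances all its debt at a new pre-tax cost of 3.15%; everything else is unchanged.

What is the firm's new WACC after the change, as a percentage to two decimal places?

11.89%

After the change:
Total capital V = 29.94 + 12.71 = 42.65.
Equity: weight = 29.94/42.65 = 0.7020; cost = 15.6%.
Debentures: weight = 12.71/42.65 = 0.2980; after-tax cost = 3.15% × (1 − 0%) = 3.1500%.
WACC = 0.7020 × 15.6000% + 0.2980 × 3.1500% = 11.8898%.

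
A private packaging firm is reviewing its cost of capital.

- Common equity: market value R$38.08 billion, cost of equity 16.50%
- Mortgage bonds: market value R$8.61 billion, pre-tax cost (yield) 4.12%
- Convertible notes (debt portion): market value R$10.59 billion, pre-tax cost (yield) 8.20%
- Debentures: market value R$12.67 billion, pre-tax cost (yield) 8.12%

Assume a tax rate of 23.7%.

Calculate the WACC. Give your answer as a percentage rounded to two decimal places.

11.44%

Total capital V = 38.08 + 8.61 + 10.59 + 12.67 = 69.95.
Equity: weight = 38.08/69.95 = 0.5444; cost = 16.5%.
Mortgage bonds: weight = 8.61/69.95 = 0.1231; after-tax cost = 4.12% × (1 − 23.7%) = 3.1436%.
Convertible notes (debt portion): weight = 10.59/69.95 = 0.1514; after-tax cost = 8.2% × (1 − 23.7%) = 6.2566%.
Debentures: weight = 12.67/69.95 = 0.1811; after-tax cost = 8.12% × (1 − 23.7%) = 6.1956%.
WACC = 0.5444 × 16.5000% + 0.1231 × 3.1436% + 0.1514 × 6.2566% + 0.1811 × 6.1956% = 11.4388%.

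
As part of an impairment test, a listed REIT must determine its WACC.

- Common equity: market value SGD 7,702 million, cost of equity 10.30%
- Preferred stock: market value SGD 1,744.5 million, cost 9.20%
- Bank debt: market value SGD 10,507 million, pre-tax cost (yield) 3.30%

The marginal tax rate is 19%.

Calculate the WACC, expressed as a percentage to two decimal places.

Total capital V = 7702 + 1744.5 + 10507 = 19953.5.
Equity: weight = 7702/19953.5 = 0.3860; cost = 10.3%.
Preferred: weight = 1744.5/19953.5 = 0.0874; cost = 9.2%.
Bank debt: weight = 10507/19953.5 = 0.5266; after-tax cost = 3.3% × (1 − 19%) = 2.6730%.
WACC = 0.3860 × 10.3000% + 0.0874 × 9.2000% + 0.5266 × 2.6730% = 6.1876%.

6.19%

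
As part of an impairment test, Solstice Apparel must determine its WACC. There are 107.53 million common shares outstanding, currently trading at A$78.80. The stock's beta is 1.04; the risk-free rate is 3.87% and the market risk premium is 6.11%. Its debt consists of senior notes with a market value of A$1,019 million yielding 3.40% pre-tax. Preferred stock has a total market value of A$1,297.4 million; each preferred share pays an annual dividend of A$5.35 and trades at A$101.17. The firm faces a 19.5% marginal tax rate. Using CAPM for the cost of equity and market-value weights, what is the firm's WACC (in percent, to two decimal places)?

Cost of equity via CAPM: Re = 3.87% + 1.04 × 6.11% = 10.2244%.
Cost of preferred: Rp = 5.35 / 101.17 = 5.2881%.
Market value of equity E = 78.8 × 107.53m = 8473.364m.
Total capital V = 8473.364 + 1297.4 + 1019 = 10789.764.
Equity: weight = 8473.364/10789.764 = 0.7853; cost = 10.2244%.
Preferred: weight = 1297.4/10789.764 = 0.1202; cost = 5.2881%.
Senior notes: weight = 1019/10789.764 = 0.0944; after-tax cost = 3.4% × (1 − 19.5%) = 2.7370%.
WACC = 0.7853 × 10.2244% + 0.1202 × 5.2881% + 0.0944 × 2.7370% = 8.9237%.

8.92%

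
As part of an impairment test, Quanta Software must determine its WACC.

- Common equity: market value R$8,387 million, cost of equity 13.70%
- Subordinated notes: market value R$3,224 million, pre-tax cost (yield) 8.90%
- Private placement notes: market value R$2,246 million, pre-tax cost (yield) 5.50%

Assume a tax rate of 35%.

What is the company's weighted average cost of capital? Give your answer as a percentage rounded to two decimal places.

Total capital V = 8387 + 3224 + 2246 = 13857.
Equity: weight = 8387/13857 = 0.6053; cost = 13.7%.
Subordinated notes: weight = 3224/13857 = 0.2327; after-tax cost = 8.9% × (1 − 35%) = 5.7850%.
Private placement notes: weight = 2246/13857 = 0.1621; after-tax cost = 5.5% × (1 − 35%) = 3.5750%.
WACC = 0.6053 × 13.7000% + 0.2327 × 5.7850% + 0.1621 × 3.5750% = 10.2174%.

10.22%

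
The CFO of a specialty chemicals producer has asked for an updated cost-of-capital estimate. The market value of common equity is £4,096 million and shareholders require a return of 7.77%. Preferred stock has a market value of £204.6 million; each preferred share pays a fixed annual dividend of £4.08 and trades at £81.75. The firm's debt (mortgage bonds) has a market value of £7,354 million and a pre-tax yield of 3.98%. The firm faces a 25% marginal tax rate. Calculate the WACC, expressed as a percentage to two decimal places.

4.70%

Cost of preferred: Rp = 4.08 / 81.75 = 4.9908%.
Total capital V = 4096 + 204.6 + 7354 = 11654.6.
Equity: weight = 4096/11654.6 = 0.3514; cost = 7.77%.
Preferred: weight = 204.6/11654.6 = 0.0176; cost = 4.9908%.
Mortgage bonds: weight = 7354/11654.6 = 0.6310; after-tax cost = 3.98% × (1 − 25%) = 2.9850%.
WACC = 0.3514 × 7.7700% + 0.0176 × 4.9908% + 0.6310 × 2.9850% = 4.7019%.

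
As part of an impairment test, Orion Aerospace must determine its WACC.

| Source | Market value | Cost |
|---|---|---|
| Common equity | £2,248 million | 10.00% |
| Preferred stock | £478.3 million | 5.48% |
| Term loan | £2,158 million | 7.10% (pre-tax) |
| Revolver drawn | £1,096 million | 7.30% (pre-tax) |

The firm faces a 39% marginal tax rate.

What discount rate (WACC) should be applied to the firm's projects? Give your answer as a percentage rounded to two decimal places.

6.58%

Total capital V = 2248 + 478.3 + 2158 + 1096 = 5980.3.
Equity: weight = 2248/5980.3 = 0.3759; cost = 10%.
Preferred: weight = 478.3/5980.3 = 0.0800; cost = 5.48%.
Term loan: weight = 2158/5980.3 = 0.3609; after-tax cost = 7.1% × (1 − 39%) = 4.3310%.
Revolver drawn: weight = 1096/5980.3 = 0.1833; after-tax cost = 7.3% × (1 − 39%) = 4.4530%.
WACC = 0.3759 × 10.0000% + 0.0800 × 5.4800% + 0.3609 × 4.3310% + 0.1833 × 4.4530% = 6.5762%.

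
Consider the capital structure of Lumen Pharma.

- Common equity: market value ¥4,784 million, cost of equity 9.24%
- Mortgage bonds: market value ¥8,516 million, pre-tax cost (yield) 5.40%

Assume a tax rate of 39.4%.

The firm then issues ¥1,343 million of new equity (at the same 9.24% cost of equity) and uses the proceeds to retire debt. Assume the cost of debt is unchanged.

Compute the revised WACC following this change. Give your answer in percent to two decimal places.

After the change:
Total capital V = 6127 + 7173 = 13300.
Equity: weight = 6127/13300 = 0.4607; cost = 9.24%.
Mortgage bonds: weight = 7173/13300 = 0.5393; after-tax cost = 5.4% × (1 − 39.4%) = 3.2724%.
WACC = 0.4607 × 9.2400% + 0.5393 × 3.2724% = 6.0215%.

6.02%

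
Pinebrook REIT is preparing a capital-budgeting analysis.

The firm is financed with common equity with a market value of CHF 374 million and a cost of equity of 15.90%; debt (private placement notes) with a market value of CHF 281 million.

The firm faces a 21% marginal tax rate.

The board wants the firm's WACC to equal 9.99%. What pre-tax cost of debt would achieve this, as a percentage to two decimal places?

Total capital V = 374 + 281 = 655.
Equity weight = 374/655 = 0.5710.
Private placement notes weight = 281/655 = 0.4290.
Equity contribution = 0.5710 × 15.9% = 9.0788%.
Remaining for debt = 9.99% − 9.0788% = 0.9112%.
Rd × (1 − 21%) × 0.4290 = 0.9112%  ⇒  Rd = 2.6886%.

2.69%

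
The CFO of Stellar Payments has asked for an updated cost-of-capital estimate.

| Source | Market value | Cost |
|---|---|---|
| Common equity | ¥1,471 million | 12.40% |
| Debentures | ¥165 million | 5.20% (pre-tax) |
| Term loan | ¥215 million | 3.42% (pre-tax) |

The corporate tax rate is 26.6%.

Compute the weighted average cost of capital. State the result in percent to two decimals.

Total capital V = 1471 + 165 + 215 = 1851.
Equity: weight = 1471/1851 = 0.7947; cost = 12.4%.
Debentures: weight = 165/1851 = 0.0891; after-tax cost = 5.2% × (1 − 26.6%) = 3.8168%.
Term loan: weight = 215/1851 = 0.1162; after-tax cost = 3.42% × (1 − 26.6%) = 2.5103%.
WACC = 0.7947 × 12.4000% + 0.0891 × 3.8168% + 0.1162 × 2.5103% = 10.4862%.

10.49%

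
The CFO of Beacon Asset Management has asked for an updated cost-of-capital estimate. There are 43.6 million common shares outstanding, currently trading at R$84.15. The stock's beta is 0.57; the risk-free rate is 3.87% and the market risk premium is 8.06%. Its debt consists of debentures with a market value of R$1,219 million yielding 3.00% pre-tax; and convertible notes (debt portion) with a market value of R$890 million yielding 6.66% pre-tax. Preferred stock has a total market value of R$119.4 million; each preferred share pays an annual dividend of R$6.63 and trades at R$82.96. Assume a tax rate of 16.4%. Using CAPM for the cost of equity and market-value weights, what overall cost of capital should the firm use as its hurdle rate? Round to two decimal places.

Cost of equity via CAPM: Re = 3.87% + 0.57 × 8.06% = 8.4642%.
Cost of preferred: Rp = 6.63 / 82.96 = 7.9918%.
Market value of equity E = 84.15 × 43.6m = 3668.94m.
Total capital V = 3668.94 + 119.4 + 1219 + 890 = 5897.34.
Equity: weight = 3668.94/5897.34 = 0.6221; cost = 8.4642%.
Preferred: weight = 119.4/5897.34 = 0.0202; cost = 7.9918%.
Debentures: weight = 1219/5897.34 = 0.2067; after-tax cost = 3% × (1 − 16.4%) = 2.5080%.
Convertible notes (debt portion): weight = 890/5897.34 = 0.1509; after-tax cost = 6.66% × (1 − 16.4%) = 5.5678%.
WACC = 0.6221 × 8.4642% + 0.0202 × 7.9918% + 0.2067 × 2.5080% + 0.1509 × 5.5678% = 6.7864%.

6.79%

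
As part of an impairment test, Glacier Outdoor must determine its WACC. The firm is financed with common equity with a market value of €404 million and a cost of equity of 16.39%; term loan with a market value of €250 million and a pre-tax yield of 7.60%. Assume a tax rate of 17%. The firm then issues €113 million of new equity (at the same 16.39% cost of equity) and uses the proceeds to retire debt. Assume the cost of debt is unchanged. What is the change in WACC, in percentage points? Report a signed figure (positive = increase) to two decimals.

+1.74 pp

Current WACC:
Total capital V = 404 + 250 = 654.
Equity: weight = 404/654 = 0.6177; cost = 16.39%.
Term loan: weight = 250/654 = 0.3823; after-tax cost = 7.6% × (1 − 17%) = 6.3080%.
WACC = 0.6177 × 16.3900% + 0.3823 × 6.3080% = 12.5360%.
After the change:
Total capital V = 517 + 137 = 654.
Equity: weight = 517/654 = 0.7905; cost = 16.39%.
Term loan: weight = 137/654 = 0.2095; after-tax cost = 7.6% × (1 − 17%) = 6.3080%.
WACC = 0.7905 × 16.3900% + 0.2095 × 6.3080% = 14.2780%.
Change in WACC = 14.2780% − 12.5360% = 1.7420 pp.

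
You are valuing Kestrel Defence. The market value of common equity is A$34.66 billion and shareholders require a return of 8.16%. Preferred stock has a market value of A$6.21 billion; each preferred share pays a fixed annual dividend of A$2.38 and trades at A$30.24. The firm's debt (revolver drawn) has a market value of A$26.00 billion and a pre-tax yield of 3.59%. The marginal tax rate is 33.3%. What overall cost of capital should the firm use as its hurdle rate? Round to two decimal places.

5.89%

Cost of preferred: Rp = 2.38 / 30.24 = 7.8704%.
Total capital V = 34.66 + 6.21 + 26 = 66.87.
Equity: weight = 34.66/66.87 = 0.5183; cost = 8.16%.
Preferred: weight = 6.21/66.87 = 0.0929; cost = 7.8704%.
Revolver drawn: weight = 26/66.87 = 0.3888; after-tax cost = 3.59% × (1 − 33.3%) = 2.3945%.
WACC = 0.5183 × 8.1600% + 0.0929 × 7.8704% + 0.3888 × 2.3945% = 5.8914%.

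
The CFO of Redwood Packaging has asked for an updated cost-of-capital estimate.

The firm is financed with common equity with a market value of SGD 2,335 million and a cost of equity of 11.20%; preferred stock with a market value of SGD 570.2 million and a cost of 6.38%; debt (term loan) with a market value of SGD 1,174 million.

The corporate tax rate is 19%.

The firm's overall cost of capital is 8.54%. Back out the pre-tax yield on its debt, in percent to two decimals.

5.31%

Total capital V = 2335 + 570.2 + 1174 = 4079.2.
Equity weight = 2335/4079.2 = 0.5724.
Preferred weight = 570.2/4079.2 = 0.1398.
Term loan weight = 1174/4079.2 = 0.2878.
Equity contribution = 0.5724 × 11.2% = 6.4111%.
Preferred contribution = 0.1398 × 6.38% = 0.8918%.
Remaining for debt = 8.54% − 7.3029% = 1.2371%.
Rd × (1 − 19%) × 0.2878 = 1.2371%  ⇒  Rd = 5.3068%.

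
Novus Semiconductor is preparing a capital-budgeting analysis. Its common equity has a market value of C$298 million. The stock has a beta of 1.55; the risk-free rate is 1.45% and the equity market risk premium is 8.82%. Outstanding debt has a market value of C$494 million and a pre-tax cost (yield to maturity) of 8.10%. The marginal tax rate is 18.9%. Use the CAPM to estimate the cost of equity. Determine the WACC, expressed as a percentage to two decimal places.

Cost of equity via CAPM: Re = 1.45% + 1.55 × 8.82% = 15.1210%.
Total capital V = 298 + 494 = 792.
Equity: weight = 298/792 = 0.3763; cost = 15.121%.
Debt: weight = 494/792 = 0.6237; after-tax cost = 8.1% × (1 − 18.9%) = 6.5691%.
WACC = 0.3763 × 15.1210% + 0.6237 × 6.5691% = 9.7869%.

9.79%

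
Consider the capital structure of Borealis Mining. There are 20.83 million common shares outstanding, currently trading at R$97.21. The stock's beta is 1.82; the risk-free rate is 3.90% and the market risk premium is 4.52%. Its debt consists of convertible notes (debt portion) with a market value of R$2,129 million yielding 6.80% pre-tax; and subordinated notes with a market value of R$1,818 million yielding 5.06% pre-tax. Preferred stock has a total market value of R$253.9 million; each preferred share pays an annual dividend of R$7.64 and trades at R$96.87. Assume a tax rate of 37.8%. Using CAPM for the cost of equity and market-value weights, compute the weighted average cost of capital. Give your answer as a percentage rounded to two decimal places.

Cost of equity via CAPM: Re = 3.9% + 1.82 × 4.52% = 12.1264%.
Cost of preferred: Rp = 7.64 / 96.87 = 7.8869%.
Market value of equity E = 97.21 × 20.83m = 2024.8843m.
Total capital V = 2024.8843 + 253.9 + 2129 + 1818 = 6225.7843.
Equity: weight = 2024.8843/6225.7843 = 0.3252; cost = 12.1264%.
Preferred: weight = 253.9/6225.7843 = 0.0408; cost = 7.8869%.
Convertible notes (debt portion): weight = 2129/6225.7843 = 0.3420; after-tax cost = 6.8% × (1 − 37.8%) = 4.2296%.
Subordinated notes: weight = 1818/6225.7843 = 0.2920; after-tax cost = 5.06% × (1 − 37.8%) = 3.1473%.
WACC = 0.3252 × 12.1264% + 0.0408 × 7.8869% + 0.3420 × 4.2296% + 0.2920 × 3.1473% = 6.6311%.

6.63%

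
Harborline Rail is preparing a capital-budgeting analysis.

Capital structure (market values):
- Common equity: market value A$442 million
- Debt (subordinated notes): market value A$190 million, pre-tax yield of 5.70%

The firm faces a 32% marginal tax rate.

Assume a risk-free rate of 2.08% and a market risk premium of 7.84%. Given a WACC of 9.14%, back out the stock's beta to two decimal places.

Total capital V = 442 + 190 = 632.
Equity weight = 442/632 = 0.6994.
Subordinated notes weight = 190/632 = 0.3006.
Debt contribution = 0.3006 × 5.7% × (1 − 32%) = 1.1653%.
Required equity contribution = 9.14% − 1.1653% = 7.9747%  ⇒  Re = 11.4028%.
CAPM: 11.4028% = 2.08% + β × 7.84%  ⇒  β = 1.1891.

1.19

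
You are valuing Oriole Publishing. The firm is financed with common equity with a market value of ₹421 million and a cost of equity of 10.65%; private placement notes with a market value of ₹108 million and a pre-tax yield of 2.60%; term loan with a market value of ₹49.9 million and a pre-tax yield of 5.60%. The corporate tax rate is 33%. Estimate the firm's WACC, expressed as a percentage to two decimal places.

Total capital V = 421 + 108 + 49.9 = 578.9.
Equity: weight = 421/578.9 = 0.7272; cost = 10.65%.
Private placement notes: weight = 108/578.9 = 0.1866; after-tax cost = 2.6% × (1 − 33%) = 1.7420%.
Term loan: weight = 49.9/578.9 = 0.0862; after-tax cost = 5.6% × (1 − 33%) = 3.7520%.
WACC = 0.7272 × 10.6500% + 0.1866 × 1.7420% + 0.0862 × 3.7520% = 8.3935%.

8.39%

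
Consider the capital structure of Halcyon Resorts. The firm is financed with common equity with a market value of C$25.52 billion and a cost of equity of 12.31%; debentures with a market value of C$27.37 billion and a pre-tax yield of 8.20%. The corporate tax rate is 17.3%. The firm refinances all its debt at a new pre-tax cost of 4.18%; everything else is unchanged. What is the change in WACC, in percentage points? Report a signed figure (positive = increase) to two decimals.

Current WACC:
Total capital V = 25.52 + 27.37 = 52.89.
Equity: weight = 25.52/52.89 = 0.4825; cost = 12.31%.
Debentures: weight = 27.37/52.89 = 0.5175; after-tax cost = 8.2% × (1 − 17.3%) = 6.7814%.
WACC = 0.4825 × 12.3100% + 0.5175 × 6.7814% = 9.4490%.
After the change:
Total capital V = 25.52 + 27.37 = 52.89.
Equity: weight = 25.52/52.89 = 0.4825; cost = 12.31%.
Debentures: weight = 27.37/52.89 = 0.5175; after-tax cost = 4.18% × (1 − 17.3%) = 3.4569%.
WACC = 0.4825 × 12.3100% + 0.5175 × 3.4569% = 7.7286%.
Change in WACC = 7.7286% − 9.4490% = -1.7204 pp.

-1.72 pp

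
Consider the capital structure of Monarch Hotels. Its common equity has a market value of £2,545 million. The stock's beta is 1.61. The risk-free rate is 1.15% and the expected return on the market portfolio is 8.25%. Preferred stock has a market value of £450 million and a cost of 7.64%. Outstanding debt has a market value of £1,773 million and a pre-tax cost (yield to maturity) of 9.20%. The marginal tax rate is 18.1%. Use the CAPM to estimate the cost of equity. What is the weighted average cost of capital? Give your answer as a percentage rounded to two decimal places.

Market risk premium = 8.25% − 1.15% = 7.1%.
Cost of equity via CAPM: Re = 1.15% + 1.61 × 7.1% = 12.5810%.
Total capital V = 2545 + 450 + 1773 = 4768.
Equity: weight = 2545/4768 = 0.5338; cost = 12.581%.
Preferred: weight = 450/4768 = 0.0944; cost = 7.64%.
Debt: weight = 1773/4768 = 0.3719; after-tax cost = 9.2% × (1 − 18.1%) = 7.5348%.
WACC = 0.5338 × 12.5810% + 0.0944 × 7.6400% + 0.3719 × 7.5348% = 10.2382%.

10.24%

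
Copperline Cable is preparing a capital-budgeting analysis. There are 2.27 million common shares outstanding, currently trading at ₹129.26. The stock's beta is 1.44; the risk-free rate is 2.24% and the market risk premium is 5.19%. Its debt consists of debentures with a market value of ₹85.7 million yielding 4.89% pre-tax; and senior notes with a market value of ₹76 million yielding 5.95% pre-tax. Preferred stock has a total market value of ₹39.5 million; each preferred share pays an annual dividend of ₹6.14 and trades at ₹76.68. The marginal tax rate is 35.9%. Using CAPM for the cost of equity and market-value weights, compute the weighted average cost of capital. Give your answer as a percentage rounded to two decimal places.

7.53%

Cost of equity via CAPM: Re = 2.24% + 1.44 × 5.19% = 9.7136%.
Cost of preferred: Rp = 6.14 / 76.68 = 8.0073%.
Market value of equity E = 129.26 × 2.27m = 293.4202m.
Total capital V = 293.4202 + 39.5 + 85.7 + 76 = 494.6202.
Equity: weight = 293.4202/494.6202 = 0.5932; cost = 9.7136%.
Preferred: weight = 39.5/494.6202 = 0.0799; cost = 8.0073%.
Debentures: weight = 85.7/494.6202 = 0.1733; after-tax cost = 4.89% × (1 − 35.9%) = 3.1345%.
Senior notes: weight = 76/494.6202 = 0.1537; after-tax cost = 5.95% × (1 − 35.9%) = 3.8140%.
WACC = 0.5932 × 9.7136% + 0.0799 × 8.0073% + 0.1733 × 3.1345% + 0.1537 × 3.8140% = 7.5309%.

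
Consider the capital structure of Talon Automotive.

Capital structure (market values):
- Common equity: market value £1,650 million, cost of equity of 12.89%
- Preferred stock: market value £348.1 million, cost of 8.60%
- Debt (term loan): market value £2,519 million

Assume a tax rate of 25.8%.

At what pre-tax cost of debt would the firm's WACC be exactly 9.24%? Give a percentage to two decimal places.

9.35%

Total capital V = 1650 + 348.1 + 2519 = 4517.1.
Equity weight = 1650/4517.1 = 0.3653.
Preferred weight = 348.1/4517.1 = 0.0771.
Term loan weight = 2519/4517.1 = 0.5577.
Equity contribution = 0.3653 × 12.89% = 4.7084%.
Preferred contribution = 0.0771 × 8.6% = 0.6627%.
Remaining for debt = 9.24% − 5.3712% = 3.8688%.
Rd × (1 − 25.8%) × 0.5577 = 3.8688%  ⇒  Rd = 9.3499%.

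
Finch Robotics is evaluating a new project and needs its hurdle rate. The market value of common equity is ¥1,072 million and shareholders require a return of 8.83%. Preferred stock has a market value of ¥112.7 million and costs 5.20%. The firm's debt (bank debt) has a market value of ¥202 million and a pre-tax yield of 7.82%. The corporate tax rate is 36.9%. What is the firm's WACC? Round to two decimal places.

Total capital V = 1072 + 112.7 + 202 = 1386.7.
Equity: weight = 1072/1386.7 = 0.7731; cost = 8.83%.
Preferred: weight = 112.7/1386.7 = 0.0813; cost = 5.2%.
Bank debt: weight = 202/1386.7 = 0.1457; after-tax cost = 7.82% × (1 − 36.9%) = 4.9344%.
WACC = 0.7731 × 8.8300% + 0.0813 × 5.2000% + 0.1457 × 4.9344% = 7.9675%.

7.97%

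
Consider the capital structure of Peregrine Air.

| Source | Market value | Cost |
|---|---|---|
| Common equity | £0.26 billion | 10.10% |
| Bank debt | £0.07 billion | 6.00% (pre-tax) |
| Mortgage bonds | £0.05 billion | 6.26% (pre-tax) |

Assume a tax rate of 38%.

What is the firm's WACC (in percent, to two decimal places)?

8.11%

Total capital V = 0.26 + 0.07 + 0.05 = 0.38.
Equity: weight = 0.26/0.38 = 0.6842; cost = 10.1%.
Bank debt: weight = 0.07/0.38 = 0.1842; after-tax cost = 6% × (1 − 38%) = 3.7200%.
Mortgage bonds: weight = 0.05/0.38 = 0.1316; after-tax cost = 6.26% × (1 − 38%) = 3.8812%.
WACC = 0.6842 × 10.1000% + 0.1842 × 3.7200% + 0.1316 × 3.8812% = 8.1065%.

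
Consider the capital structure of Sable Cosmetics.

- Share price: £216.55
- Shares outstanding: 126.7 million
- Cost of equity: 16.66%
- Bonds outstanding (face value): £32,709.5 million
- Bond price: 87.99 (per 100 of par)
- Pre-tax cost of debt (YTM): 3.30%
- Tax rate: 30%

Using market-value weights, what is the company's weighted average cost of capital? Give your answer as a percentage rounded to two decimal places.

Market value of equity E = 216.55 × 126.7m = 27436.885m. Market value of debt D = 32709.5m × 87.99/100 = 28781.08905m.
Total capital V = 27436.885 + 28781.08905 = 56217.97405.
Equity: weight = 27436.885/56217.97405 = 0.4880; cost = 16.66%.
Bonds outstanding: weight = 28781.08905/56217.97405 = 0.5120; after-tax cost = 3.3% × (1 − 30%) = 2.3100%.
WACC = 0.4880 × 16.6600% + 0.5120 × 2.3100% = 9.3134%.

9.31%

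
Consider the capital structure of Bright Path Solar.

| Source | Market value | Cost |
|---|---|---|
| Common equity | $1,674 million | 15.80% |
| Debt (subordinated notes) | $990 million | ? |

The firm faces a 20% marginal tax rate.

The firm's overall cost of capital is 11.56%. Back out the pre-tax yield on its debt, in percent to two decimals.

Total capital V = 1674 + 990 = 2664.
Equity weight = 1674/2664 = 0.6284.
Subordinated notes weight = 990/2664 = 0.3716.
Equity contribution = 0.6284 × 15.8% = 9.9284%.
Remaining for debt = 11.56% − 9.9284% = 1.6316%.
Rd × (1 − 20%) × 0.3716 = 1.6316%  ⇒  Rd = 5.4882%.

5.49%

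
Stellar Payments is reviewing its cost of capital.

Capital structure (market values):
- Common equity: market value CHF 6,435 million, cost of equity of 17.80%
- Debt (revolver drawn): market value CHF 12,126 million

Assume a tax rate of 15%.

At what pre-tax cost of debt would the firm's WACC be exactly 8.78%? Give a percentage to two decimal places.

4.70%

Total capital V = 6435 + 12126 = 18561.
Equity weight = 6435/18561 = 0.3467.
Revolver drawn weight = 12126/18561 = 0.6533.
Equity contribution = 0.3467 × 17.8% = 6.1712%.
Remaining for debt = 8.78% − 6.1712% = 2.6088%.
Rd × (1 − 15%) × 0.6533 = 2.6088%  ⇒  Rd = 4.6980%.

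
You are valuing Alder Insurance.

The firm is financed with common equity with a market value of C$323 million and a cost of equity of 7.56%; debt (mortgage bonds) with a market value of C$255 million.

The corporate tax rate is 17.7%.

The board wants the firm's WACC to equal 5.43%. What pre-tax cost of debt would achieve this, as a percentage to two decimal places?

3.32%

Total capital V = 323 + 255 = 578.
Equity weight = 323/578 = 0.5588.
Mortgage bonds weight = 255/578 = 0.4412.
Equity contribution = 0.5588 × 7.56% = 4.2247%.
Remaining for debt = 5.43% − 4.2247% = 1.2053%.
Rd × (1 − 17.7%) × 0.4412 = 1.2053%  ⇒  Rd = 3.3196%.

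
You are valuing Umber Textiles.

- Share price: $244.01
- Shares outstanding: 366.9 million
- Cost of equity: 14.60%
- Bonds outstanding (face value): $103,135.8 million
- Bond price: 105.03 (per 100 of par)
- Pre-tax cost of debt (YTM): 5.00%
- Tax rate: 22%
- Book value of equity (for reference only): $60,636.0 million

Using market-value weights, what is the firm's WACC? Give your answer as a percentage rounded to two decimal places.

Market value of equity E = 244.01 × 366.9m = 89527.269m. Market value of debt D = 103135.8m × 105.03/100 = 108323.53074m.
Total capital V = 89527.269 + 108323.53074 = 197850.79974.
Equity: weight = 89527.269/197850.79974 = 0.4525; cost = 14.6%.
Bonds outstanding: weight = 108323.53074/197850.79974 = 0.5475; after-tax cost = 5% × (1 − 22%) = 3.9000%.
WACC = 0.4525 × 14.6000% + 0.5475 × 3.9000% = 8.7417%.

8.74%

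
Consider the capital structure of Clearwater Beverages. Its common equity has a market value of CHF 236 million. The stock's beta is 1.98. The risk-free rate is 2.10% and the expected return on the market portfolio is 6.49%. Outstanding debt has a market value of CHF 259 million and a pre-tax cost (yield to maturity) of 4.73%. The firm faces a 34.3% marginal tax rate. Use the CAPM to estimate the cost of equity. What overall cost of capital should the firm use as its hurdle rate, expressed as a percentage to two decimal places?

Market risk premium = 6.49% − 2.1% = 4.39%.
Cost of equity via CAPM: Re = 2.1% + 1.98 × 4.39% = 10.7922%.
Total capital V = 236 + 259 = 495.
Equity: weight = 236/495 = 0.4768; cost = 10.7922%.
Debt: weight = 259/495 = 0.5232; after-tax cost = 4.73% × (1 − 34.3%) = 3.1076%.
WACC = 0.4768 × 10.7922% + 0.5232 × 3.1076% = 6.7714%.

6.77%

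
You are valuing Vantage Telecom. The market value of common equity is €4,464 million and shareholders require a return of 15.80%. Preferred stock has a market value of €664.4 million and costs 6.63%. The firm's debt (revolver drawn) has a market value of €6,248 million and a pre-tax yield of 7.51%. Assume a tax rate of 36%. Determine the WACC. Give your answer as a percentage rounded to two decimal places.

Total capital V = 4464 + 664.4 + 6248 = 11376.4.
Equity: weight = 4464/11376.4 = 0.3924; cost = 15.8%.
Preferred: weight = 664.4/11376.4 = 0.0584; cost = 6.63%.
Revolver drawn: weight = 6248/11376.4 = 0.5492; after-tax cost = 7.51% × (1 − 36%) = 4.8064%.
WACC = 0.3924 × 15.8000% + 0.0584 × 6.6300% + 0.5492 × 4.8064% = 9.2267%.

9.23%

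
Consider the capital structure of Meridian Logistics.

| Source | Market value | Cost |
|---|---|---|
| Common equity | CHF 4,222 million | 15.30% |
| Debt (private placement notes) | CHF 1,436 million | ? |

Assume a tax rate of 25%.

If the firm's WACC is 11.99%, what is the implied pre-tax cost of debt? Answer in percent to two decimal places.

Total capital V = 4222 + 1436 = 5658.
Equity weight = 4222/5658 = 0.7462.
Private placement notes weight = 1436/5658 = 0.2538.
Equity contribution = 0.7462 × 15.3% = 11.4169%.
Remaining for debt = 11.99% − 11.4169% = 0.5731%.
Rd × (1 − 25%) × 0.2538 = 0.5731%  ⇒  Rd = 3.0110%.

3.01%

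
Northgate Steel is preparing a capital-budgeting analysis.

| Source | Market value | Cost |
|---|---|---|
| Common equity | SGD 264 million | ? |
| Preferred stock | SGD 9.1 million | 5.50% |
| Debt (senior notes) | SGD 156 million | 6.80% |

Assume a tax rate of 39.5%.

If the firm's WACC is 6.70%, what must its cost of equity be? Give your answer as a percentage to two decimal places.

8.27%

Total capital V = 264 + 9.1 + 156 = 429.1.
Equity weight = 264/429.1 = 0.6152.
Preferred weight = 9.1/429.1 = 0.0212.
Senior notes weight = 156/429.1 = 0.3636.
Debt contribution = 0.3636 × 6.8% × (1 − 39.5%) = 1.4957%.
Preferred contribution = 0.0212 × 5.5% = 0.1166%.
Required equity contribution = 6.7% − 1.6123% = 5.0877%.
Re = 5.0877% / 0.6152 = 8.2695%.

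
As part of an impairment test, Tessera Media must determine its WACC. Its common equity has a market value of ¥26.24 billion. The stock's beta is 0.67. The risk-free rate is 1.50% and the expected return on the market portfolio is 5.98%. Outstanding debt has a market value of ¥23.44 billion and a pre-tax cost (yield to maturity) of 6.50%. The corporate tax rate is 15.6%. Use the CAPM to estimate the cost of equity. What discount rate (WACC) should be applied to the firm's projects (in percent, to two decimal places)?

Market risk premium = 5.98% − 1.5% = 4.48%.
Cost of equity via CAPM: Re = 1.5% + 0.67 × 4.48% = 4.5016%.
Total capital V = 26.24 + 23.44 = 49.68.
Equity: weight = 26.24/49.68 = 0.5282; cost = 4.5016%.
Debt: weight = 23.44/49.68 = 0.4718; after-tax cost = 6.5% × (1 − 15.6%) = 5.4860%.
WACC = 0.5282 × 4.5016% + 0.4718 × 5.4860% = 4.9661%.

4.97%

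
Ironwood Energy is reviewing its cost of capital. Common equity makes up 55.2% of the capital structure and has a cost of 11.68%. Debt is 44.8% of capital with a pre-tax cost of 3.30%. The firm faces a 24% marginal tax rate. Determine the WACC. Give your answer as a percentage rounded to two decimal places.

After-tax cost of debt = 3.3% × (1 − 24%) = 2.5080%.
WACC = 0.552 × 11.6800% + 0.448 × 2.5080% = 7.5709%.

7.57%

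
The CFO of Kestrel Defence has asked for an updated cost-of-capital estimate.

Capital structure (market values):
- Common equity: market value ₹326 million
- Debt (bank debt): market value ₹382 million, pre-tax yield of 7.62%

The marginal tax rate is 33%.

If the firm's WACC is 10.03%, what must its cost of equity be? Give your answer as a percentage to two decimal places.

15.80%

Total capital V = 326 + 382 = 708.
Equity weight = 326/708 = 0.4605.
Bank debt weight = 382/708 = 0.5395.
Debt contribution = 0.5395 × 7.62% × (1 − 33%) = 2.7546%.
Required equity contribution = 10.03% − 2.7546% = 7.2754%.
Re = 7.2754% / 0.4605 = 15.8005%.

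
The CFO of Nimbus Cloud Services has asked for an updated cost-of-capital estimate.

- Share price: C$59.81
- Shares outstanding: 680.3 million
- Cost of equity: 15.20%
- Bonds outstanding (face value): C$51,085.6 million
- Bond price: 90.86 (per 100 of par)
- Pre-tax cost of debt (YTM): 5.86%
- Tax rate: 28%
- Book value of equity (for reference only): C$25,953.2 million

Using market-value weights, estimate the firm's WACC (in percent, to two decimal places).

9.35%

Market value of equity E = 59.81 × 680.3m = 40688.743m. Market value of debt D = 51085.6m × 90.86/100 = 46416.37616m.
Total capital V = 40688.743 + 46416.37616 = 87105.11916.
Equity: weight = 40688.743/87105.11916 = 0.4671; cost = 15.2%.
Bonds outstanding: weight = 46416.37616/87105.11916 = 0.5329; after-tax cost = 5.86% × (1 − 28%) = 4.2192%.
WACC = 0.4671 × 15.2000% + 0.5329 × 4.2192% = 9.3486%.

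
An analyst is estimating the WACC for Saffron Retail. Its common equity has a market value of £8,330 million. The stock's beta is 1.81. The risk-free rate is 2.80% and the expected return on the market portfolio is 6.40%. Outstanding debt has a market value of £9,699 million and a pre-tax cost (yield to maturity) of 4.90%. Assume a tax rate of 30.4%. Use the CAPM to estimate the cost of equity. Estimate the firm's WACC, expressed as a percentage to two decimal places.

6.14%

Market risk premium = 6.4% − 2.8% = 3.6%.
Cost of equity via CAPM: Re = 2.8% + 1.81 × 3.6% = 9.3160%.
Total capital V = 8330 + 9699 = 18029.
Equity: weight = 8330/18029 = 0.4620; cost = 9.316%.
Debt: weight = 9699/18029 = 0.5380; after-tax cost = 4.9% × (1 − 30.4%) = 3.4104%.
WACC = 0.4620 × 9.3160% + 0.5380 × 3.4104% = 6.1390%.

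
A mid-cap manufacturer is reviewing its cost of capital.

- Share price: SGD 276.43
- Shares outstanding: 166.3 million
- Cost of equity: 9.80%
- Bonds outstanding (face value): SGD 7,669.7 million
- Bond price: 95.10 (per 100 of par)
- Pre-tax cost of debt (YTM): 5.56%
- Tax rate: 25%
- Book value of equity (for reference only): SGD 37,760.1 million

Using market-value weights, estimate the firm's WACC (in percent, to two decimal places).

9.03%

Market value of equity E = 276.43 × 166.3m = 45970.309m. Market value of debt D = 7669.7m × 95.1/100 = 7293.8847m.
Total capital V = 45970.309 + 7293.8847 = 53264.1937.
Equity: weight = 45970.309/53264.1937 = 0.8631; cost = 9.8%.
Bonds outstanding: weight = 7293.8847/53264.1937 = 0.1369; after-tax cost = 5.56% × (1 − 25%) = 4.1700%.
WACC = 0.8631 × 9.8000% + 0.1369 × 4.1700% = 9.0290%.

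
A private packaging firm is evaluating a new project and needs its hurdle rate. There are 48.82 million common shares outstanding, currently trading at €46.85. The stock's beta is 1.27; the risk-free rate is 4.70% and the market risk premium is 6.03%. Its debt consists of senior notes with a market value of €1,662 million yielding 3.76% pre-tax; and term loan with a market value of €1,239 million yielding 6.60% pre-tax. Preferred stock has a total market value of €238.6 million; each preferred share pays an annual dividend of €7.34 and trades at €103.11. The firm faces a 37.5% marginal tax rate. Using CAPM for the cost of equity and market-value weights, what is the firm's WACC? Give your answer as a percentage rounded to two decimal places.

Cost of equity via CAPM: Re = 4.7% + 1.27 × 6.03% = 12.3581%.
Cost of preferred: Rp = 7.34 / 103.11 = 7.1186%.
Market value of equity E = 46.85 × 48.82m = 2287.217m.
Total capital V = 2287.217 + 238.6 + 1662 + 1239 = 5426.817.
Equity: weight = 2287.217/5426.817 = 0.4215; cost = 12.3581%.
Preferred: weight = 238.6/5426.817 = 0.0440; cost = 7.1186%.
Senior notes: weight = 1662/5426.817 = 0.3063; after-tax cost = 3.76% × (1 − 37.5%) = 2.3500%.
Term loan: weight = 1239/5426.817 = 0.2283; after-tax cost = 6.6% × (1 − 37.5%) = 4.1250%.
WACC = 0.4215 × 12.3581% + 0.0440 × 7.1186% + 0.3063 × 2.3500% + 0.2283 × 4.1250% = 7.1830%.

7.18%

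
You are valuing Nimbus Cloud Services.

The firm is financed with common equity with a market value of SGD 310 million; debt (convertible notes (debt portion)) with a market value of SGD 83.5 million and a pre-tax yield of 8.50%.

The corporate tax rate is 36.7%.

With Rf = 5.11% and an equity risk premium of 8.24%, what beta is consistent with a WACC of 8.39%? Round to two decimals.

0.50

Total capital V = 310 + 83.5 = 393.5.
Equity weight = 310/393.5 = 0.7878.
Convertible notes (debt portion) weight = 83.5/393.5 = 0.2122.
Debt contribution = 0.2122 × 8.5% × (1 − 36.7%) = 1.1417%.
Required equity contribution = 8.39% − 1.1417% = 7.2483%  ⇒  Re = 9.2006%.
CAPM: 9.2006% = 5.11% + β × 8.24%  ⇒  β = 0.4964.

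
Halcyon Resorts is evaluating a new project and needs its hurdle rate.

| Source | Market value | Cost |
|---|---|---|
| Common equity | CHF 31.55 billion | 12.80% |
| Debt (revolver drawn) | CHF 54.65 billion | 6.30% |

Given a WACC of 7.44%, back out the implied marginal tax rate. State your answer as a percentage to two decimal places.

31.02%

Total capital V = 31.55 + 54.65 = 86.2.
Equity weight = 31.55/86.2 = 0.3660.
Revolver drawn weight = 54.65/86.2 = 0.6340.
Equity contribution = 0.3660 × 12.8% = 4.6849%.
Debt contribution must be 7.44% − 4.6849% = 2.7551%.
0.6340 × 6.3% × (1 − T) = 2.7551%  ⇒  (1 − T) = 0.6898.
T = 31.0219%.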